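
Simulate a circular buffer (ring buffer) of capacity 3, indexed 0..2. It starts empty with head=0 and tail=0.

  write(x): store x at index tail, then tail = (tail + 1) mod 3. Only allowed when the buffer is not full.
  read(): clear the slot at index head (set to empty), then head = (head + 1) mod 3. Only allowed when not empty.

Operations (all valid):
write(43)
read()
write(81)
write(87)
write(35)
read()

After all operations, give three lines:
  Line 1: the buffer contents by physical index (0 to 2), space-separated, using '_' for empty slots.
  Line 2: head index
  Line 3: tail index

write(43): buf=[43 _ _], head=0, tail=1, size=1
read(): buf=[_ _ _], head=1, tail=1, size=0
write(81): buf=[_ 81 _], head=1, tail=2, size=1
write(87): buf=[_ 81 87], head=1, tail=0, size=2
write(35): buf=[35 81 87], head=1, tail=1, size=3
read(): buf=[35 _ 87], head=2, tail=1, size=2

Answer: 35 _ 87
2
1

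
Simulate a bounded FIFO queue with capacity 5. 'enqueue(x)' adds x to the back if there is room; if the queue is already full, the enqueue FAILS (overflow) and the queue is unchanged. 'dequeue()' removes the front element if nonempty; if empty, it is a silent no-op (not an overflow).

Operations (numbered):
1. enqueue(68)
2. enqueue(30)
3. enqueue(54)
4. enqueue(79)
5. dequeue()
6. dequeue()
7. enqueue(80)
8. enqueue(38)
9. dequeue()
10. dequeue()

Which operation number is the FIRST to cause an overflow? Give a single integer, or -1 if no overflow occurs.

Answer: -1

Derivation:
1. enqueue(68): size=1
2. enqueue(30): size=2
3. enqueue(54): size=3
4. enqueue(79): size=4
5. dequeue(): size=3
6. dequeue(): size=2
7. enqueue(80): size=3
8. enqueue(38): size=4
9. dequeue(): size=3
10. dequeue(): size=2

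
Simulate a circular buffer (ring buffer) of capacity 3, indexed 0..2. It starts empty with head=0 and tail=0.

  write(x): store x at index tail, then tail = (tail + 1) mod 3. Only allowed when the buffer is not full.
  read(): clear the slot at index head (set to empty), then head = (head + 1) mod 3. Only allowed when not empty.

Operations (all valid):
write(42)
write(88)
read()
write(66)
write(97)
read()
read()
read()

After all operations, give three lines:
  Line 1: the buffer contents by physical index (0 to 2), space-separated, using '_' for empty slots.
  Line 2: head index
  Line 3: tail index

Answer: _ _ _
1
1

Derivation:
write(42): buf=[42 _ _], head=0, tail=1, size=1
write(88): buf=[42 88 _], head=0, tail=2, size=2
read(): buf=[_ 88 _], head=1, tail=2, size=1
write(66): buf=[_ 88 66], head=1, tail=0, size=2
write(97): buf=[97 88 66], head=1, tail=1, size=3
read(): buf=[97 _ 66], head=2, tail=1, size=2
read(): buf=[97 _ _], head=0, tail=1, size=1
read(): buf=[_ _ _], head=1, tail=1, size=0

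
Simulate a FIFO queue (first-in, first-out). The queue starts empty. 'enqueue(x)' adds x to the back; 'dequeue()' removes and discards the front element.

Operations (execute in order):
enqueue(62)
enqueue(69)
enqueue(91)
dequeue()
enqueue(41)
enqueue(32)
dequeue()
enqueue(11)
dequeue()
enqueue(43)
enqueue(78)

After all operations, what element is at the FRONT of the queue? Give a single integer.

enqueue(62): queue = [62]
enqueue(69): queue = [62, 69]
enqueue(91): queue = [62, 69, 91]
dequeue(): queue = [69, 91]
enqueue(41): queue = [69, 91, 41]
enqueue(32): queue = [69, 91, 41, 32]
dequeue(): queue = [91, 41, 32]
enqueue(11): queue = [91, 41, 32, 11]
dequeue(): queue = [41, 32, 11]
enqueue(43): queue = [41, 32, 11, 43]
enqueue(78): queue = [41, 32, 11, 43, 78]

Answer: 41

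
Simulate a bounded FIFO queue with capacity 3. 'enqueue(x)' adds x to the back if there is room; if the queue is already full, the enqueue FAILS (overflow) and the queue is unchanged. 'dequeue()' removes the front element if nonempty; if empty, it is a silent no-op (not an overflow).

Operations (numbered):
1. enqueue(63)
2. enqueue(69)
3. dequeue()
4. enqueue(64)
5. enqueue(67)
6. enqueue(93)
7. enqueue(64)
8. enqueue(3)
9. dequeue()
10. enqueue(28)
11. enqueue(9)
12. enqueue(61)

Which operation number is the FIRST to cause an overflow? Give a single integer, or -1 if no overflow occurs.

1. enqueue(63): size=1
2. enqueue(69): size=2
3. dequeue(): size=1
4. enqueue(64): size=2
5. enqueue(67): size=3
6. enqueue(93): size=3=cap → OVERFLOW (fail)
7. enqueue(64): size=3=cap → OVERFLOW (fail)
8. enqueue(3): size=3=cap → OVERFLOW (fail)
9. dequeue(): size=2
10. enqueue(28): size=3
11. enqueue(9): size=3=cap → OVERFLOW (fail)
12. enqueue(61): size=3=cap → OVERFLOW (fail)

Answer: 6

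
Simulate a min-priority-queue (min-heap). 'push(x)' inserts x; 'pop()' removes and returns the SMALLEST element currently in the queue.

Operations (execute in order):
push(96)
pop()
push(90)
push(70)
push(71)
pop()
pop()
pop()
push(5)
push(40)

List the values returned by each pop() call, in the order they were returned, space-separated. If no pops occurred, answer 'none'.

push(96): heap contents = [96]
pop() → 96: heap contents = []
push(90): heap contents = [90]
push(70): heap contents = [70, 90]
push(71): heap contents = [70, 71, 90]
pop() → 70: heap contents = [71, 90]
pop() → 71: heap contents = [90]
pop() → 90: heap contents = []
push(5): heap contents = [5]
push(40): heap contents = [5, 40]

Answer: 96 70 71 90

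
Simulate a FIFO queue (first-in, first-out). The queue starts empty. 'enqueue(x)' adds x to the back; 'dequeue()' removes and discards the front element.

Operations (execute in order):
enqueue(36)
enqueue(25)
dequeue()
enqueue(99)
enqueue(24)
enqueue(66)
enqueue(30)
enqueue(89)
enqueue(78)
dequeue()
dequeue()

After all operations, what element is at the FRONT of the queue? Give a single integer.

enqueue(36): queue = [36]
enqueue(25): queue = [36, 25]
dequeue(): queue = [25]
enqueue(99): queue = [25, 99]
enqueue(24): queue = [25, 99, 24]
enqueue(66): queue = [25, 99, 24, 66]
enqueue(30): queue = [25, 99, 24, 66, 30]
enqueue(89): queue = [25, 99, 24, 66, 30, 89]
enqueue(78): queue = [25, 99, 24, 66, 30, 89, 78]
dequeue(): queue = [99, 24, 66, 30, 89, 78]
dequeue(): queue = [24, 66, 30, 89, 78]

Answer: 24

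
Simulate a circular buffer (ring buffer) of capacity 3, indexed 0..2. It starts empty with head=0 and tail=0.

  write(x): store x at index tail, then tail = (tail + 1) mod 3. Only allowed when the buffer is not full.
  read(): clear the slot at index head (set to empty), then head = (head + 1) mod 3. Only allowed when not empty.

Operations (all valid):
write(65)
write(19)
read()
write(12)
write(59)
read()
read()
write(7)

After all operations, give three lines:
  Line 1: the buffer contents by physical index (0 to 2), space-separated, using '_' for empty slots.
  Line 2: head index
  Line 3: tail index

Answer: 59 7 _
0
2

Derivation:
write(65): buf=[65 _ _], head=0, tail=1, size=1
write(19): buf=[65 19 _], head=0, tail=2, size=2
read(): buf=[_ 19 _], head=1, tail=2, size=1
write(12): buf=[_ 19 12], head=1, tail=0, size=2
write(59): buf=[59 19 12], head=1, tail=1, size=3
read(): buf=[59 _ 12], head=2, tail=1, size=2
read(): buf=[59 _ _], head=0, tail=1, size=1
write(7): buf=[59 7 _], head=0, tail=2, size=2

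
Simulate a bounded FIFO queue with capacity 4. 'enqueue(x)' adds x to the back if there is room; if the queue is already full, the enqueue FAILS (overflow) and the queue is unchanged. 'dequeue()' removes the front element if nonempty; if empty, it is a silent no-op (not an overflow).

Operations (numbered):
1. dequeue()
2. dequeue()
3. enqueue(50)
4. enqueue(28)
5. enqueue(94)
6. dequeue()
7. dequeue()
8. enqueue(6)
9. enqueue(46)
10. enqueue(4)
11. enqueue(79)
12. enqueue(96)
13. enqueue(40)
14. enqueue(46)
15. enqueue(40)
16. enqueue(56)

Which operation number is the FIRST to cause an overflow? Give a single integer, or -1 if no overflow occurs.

Answer: 11

Derivation:
1. dequeue(): empty, no-op, size=0
2. dequeue(): empty, no-op, size=0
3. enqueue(50): size=1
4. enqueue(28): size=2
5. enqueue(94): size=3
6. dequeue(): size=2
7. dequeue(): size=1
8. enqueue(6): size=2
9. enqueue(46): size=3
10. enqueue(4): size=4
11. enqueue(79): size=4=cap → OVERFLOW (fail)
12. enqueue(96): size=4=cap → OVERFLOW (fail)
13. enqueue(40): size=4=cap → OVERFLOW (fail)
14. enqueue(46): size=4=cap → OVERFLOW (fail)
15. enqueue(40): size=4=cap → OVERFLOW (fail)
16. enqueue(56): size=4=cap → OVERFLOW (fail)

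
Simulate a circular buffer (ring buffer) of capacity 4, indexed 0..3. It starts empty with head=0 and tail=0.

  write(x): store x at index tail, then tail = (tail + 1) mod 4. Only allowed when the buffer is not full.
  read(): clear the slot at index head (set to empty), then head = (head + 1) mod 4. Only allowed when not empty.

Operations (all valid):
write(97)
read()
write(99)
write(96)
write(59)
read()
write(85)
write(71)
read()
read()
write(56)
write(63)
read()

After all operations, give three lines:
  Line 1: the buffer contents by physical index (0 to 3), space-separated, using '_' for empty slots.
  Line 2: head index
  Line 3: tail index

Answer: _ 71 56 63
1
0

Derivation:
write(97): buf=[97 _ _ _], head=0, tail=1, size=1
read(): buf=[_ _ _ _], head=1, tail=1, size=0
write(99): buf=[_ 99 _ _], head=1, tail=2, size=1
write(96): buf=[_ 99 96 _], head=1, tail=3, size=2
write(59): buf=[_ 99 96 59], head=1, tail=0, size=3
read(): buf=[_ _ 96 59], head=2, tail=0, size=2
write(85): buf=[85 _ 96 59], head=2, tail=1, size=3
write(71): buf=[85 71 96 59], head=2, tail=2, size=4
read(): buf=[85 71 _ 59], head=3, tail=2, size=3
read(): buf=[85 71 _ _], head=0, tail=2, size=2
write(56): buf=[85 71 56 _], head=0, tail=3, size=3
write(63): buf=[85 71 56 63], head=0, tail=0, size=4
read(): buf=[_ 71 56 63], head=1, tail=0, size=3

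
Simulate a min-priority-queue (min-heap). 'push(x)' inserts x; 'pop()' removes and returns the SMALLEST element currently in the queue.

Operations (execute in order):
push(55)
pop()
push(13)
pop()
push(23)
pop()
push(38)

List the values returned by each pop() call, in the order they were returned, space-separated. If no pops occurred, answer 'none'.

Answer: 55 13 23

Derivation:
push(55): heap contents = [55]
pop() → 55: heap contents = []
push(13): heap contents = [13]
pop() → 13: heap contents = []
push(23): heap contents = [23]
pop() → 23: heap contents = []
push(38): heap contents = [38]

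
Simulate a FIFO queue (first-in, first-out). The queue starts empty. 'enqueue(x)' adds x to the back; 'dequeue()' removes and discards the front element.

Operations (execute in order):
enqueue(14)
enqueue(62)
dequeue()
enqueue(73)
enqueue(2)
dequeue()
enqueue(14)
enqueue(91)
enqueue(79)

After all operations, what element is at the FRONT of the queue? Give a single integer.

enqueue(14): queue = [14]
enqueue(62): queue = [14, 62]
dequeue(): queue = [62]
enqueue(73): queue = [62, 73]
enqueue(2): queue = [62, 73, 2]
dequeue(): queue = [73, 2]
enqueue(14): queue = [73, 2, 14]
enqueue(91): queue = [73, 2, 14, 91]
enqueue(79): queue = [73, 2, 14, 91, 79]

Answer: 73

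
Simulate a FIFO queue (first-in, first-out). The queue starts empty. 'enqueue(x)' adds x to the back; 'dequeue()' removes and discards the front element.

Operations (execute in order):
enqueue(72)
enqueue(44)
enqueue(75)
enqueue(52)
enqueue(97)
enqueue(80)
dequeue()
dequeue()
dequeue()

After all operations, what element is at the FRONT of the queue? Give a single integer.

Answer: 52

Derivation:
enqueue(72): queue = [72]
enqueue(44): queue = [72, 44]
enqueue(75): queue = [72, 44, 75]
enqueue(52): queue = [72, 44, 75, 52]
enqueue(97): queue = [72, 44, 75, 52, 97]
enqueue(80): queue = [72, 44, 75, 52, 97, 80]
dequeue(): queue = [44, 75, 52, 97, 80]
dequeue(): queue = [75, 52, 97, 80]
dequeue(): queue = [52, 97, 80]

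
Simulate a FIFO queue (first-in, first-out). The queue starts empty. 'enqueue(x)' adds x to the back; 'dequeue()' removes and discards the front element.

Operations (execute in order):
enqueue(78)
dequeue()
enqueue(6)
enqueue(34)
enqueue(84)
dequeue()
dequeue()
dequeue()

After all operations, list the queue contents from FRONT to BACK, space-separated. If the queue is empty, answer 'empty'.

enqueue(78): [78]
dequeue(): []
enqueue(6): [6]
enqueue(34): [6, 34]
enqueue(84): [6, 34, 84]
dequeue(): [34, 84]
dequeue(): [84]
dequeue(): []

Answer: empty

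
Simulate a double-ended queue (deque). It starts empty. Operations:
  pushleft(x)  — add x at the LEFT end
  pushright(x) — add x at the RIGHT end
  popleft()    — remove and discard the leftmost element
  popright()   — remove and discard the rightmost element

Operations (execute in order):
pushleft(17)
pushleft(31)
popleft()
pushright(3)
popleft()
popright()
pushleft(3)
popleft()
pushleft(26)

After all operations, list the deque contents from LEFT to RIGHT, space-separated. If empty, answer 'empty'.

pushleft(17): [17]
pushleft(31): [31, 17]
popleft(): [17]
pushright(3): [17, 3]
popleft(): [3]
popright(): []
pushleft(3): [3]
popleft(): []
pushleft(26): [26]

Answer: 26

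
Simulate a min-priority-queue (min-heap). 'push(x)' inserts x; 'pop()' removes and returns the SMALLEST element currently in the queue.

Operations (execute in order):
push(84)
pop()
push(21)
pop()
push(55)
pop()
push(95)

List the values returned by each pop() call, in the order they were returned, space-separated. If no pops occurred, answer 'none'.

Answer: 84 21 55

Derivation:
push(84): heap contents = [84]
pop() → 84: heap contents = []
push(21): heap contents = [21]
pop() → 21: heap contents = []
push(55): heap contents = [55]
pop() → 55: heap contents = []
push(95): heap contents = [95]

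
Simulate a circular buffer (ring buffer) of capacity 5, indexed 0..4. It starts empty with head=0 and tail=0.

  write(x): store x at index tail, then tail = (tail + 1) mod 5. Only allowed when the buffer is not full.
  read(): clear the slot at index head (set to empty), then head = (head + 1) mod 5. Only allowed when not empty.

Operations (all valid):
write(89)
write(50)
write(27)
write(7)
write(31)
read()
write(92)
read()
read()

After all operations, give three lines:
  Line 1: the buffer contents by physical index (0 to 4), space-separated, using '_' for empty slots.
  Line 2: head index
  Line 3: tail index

write(89): buf=[89 _ _ _ _], head=0, tail=1, size=1
write(50): buf=[89 50 _ _ _], head=0, tail=2, size=2
write(27): buf=[89 50 27 _ _], head=0, tail=3, size=3
write(7): buf=[89 50 27 7 _], head=0, tail=4, size=4
write(31): buf=[89 50 27 7 31], head=0, tail=0, size=5
read(): buf=[_ 50 27 7 31], head=1, tail=0, size=4
write(92): buf=[92 50 27 7 31], head=1, tail=1, size=5
read(): buf=[92 _ 27 7 31], head=2, tail=1, size=4
read(): buf=[92 _ _ 7 31], head=3, tail=1, size=3

Answer: 92 _ _ 7 31
3
1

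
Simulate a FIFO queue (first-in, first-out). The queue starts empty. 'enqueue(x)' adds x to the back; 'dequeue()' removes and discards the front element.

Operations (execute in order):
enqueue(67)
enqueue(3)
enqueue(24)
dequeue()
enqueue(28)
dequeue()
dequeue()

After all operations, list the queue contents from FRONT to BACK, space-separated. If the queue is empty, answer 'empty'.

enqueue(67): [67]
enqueue(3): [67, 3]
enqueue(24): [67, 3, 24]
dequeue(): [3, 24]
enqueue(28): [3, 24, 28]
dequeue(): [24, 28]
dequeue(): [28]

Answer: 28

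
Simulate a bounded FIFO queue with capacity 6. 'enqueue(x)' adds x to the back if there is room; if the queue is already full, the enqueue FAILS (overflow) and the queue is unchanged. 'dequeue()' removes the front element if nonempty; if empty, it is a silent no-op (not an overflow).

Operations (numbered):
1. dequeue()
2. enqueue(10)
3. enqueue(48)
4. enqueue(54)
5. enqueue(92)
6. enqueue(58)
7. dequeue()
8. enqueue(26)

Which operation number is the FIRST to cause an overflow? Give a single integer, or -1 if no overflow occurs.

1. dequeue(): empty, no-op, size=0
2. enqueue(10): size=1
3. enqueue(48): size=2
4. enqueue(54): size=3
5. enqueue(92): size=4
6. enqueue(58): size=5
7. dequeue(): size=4
8. enqueue(26): size=5

Answer: -1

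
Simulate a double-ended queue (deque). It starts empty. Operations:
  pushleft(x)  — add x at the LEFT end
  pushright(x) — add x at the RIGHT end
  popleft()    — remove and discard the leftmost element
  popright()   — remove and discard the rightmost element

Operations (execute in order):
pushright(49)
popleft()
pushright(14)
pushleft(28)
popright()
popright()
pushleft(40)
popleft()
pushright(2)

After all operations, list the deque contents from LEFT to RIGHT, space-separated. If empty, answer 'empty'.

pushright(49): [49]
popleft(): []
pushright(14): [14]
pushleft(28): [28, 14]
popright(): [28]
popright(): []
pushleft(40): [40]
popleft(): []
pushright(2): [2]

Answer: 2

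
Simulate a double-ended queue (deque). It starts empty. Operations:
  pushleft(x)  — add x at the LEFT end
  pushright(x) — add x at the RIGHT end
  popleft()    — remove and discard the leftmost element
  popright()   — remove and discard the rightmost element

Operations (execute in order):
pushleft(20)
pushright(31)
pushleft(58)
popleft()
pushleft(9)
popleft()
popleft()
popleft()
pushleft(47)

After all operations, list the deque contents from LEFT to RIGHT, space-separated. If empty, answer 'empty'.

Answer: 47

Derivation:
pushleft(20): [20]
pushright(31): [20, 31]
pushleft(58): [58, 20, 31]
popleft(): [20, 31]
pushleft(9): [9, 20, 31]
popleft(): [20, 31]
popleft(): [31]
popleft(): []
pushleft(47): [47]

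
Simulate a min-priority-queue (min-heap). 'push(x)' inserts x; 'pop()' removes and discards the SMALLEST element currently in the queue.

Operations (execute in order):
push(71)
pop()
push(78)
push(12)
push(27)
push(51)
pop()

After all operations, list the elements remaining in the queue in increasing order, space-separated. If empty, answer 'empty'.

Answer: 27 51 78

Derivation:
push(71): heap contents = [71]
pop() → 71: heap contents = []
push(78): heap contents = [78]
push(12): heap contents = [12, 78]
push(27): heap contents = [12, 27, 78]
push(51): heap contents = [12, 27, 51, 78]
pop() → 12: heap contents = [27, 51, 78]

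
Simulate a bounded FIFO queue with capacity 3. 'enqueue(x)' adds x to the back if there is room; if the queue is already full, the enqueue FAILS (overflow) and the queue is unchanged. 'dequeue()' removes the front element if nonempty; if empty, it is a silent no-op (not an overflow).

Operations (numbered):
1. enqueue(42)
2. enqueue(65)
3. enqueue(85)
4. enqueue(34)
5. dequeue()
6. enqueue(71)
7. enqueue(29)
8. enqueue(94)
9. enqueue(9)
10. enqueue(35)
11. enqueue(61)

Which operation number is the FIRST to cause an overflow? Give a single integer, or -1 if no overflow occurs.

1. enqueue(42): size=1
2. enqueue(65): size=2
3. enqueue(85): size=3
4. enqueue(34): size=3=cap → OVERFLOW (fail)
5. dequeue(): size=2
6. enqueue(71): size=3
7. enqueue(29): size=3=cap → OVERFLOW (fail)
8. enqueue(94): size=3=cap → OVERFLOW (fail)
9. enqueue(9): size=3=cap → OVERFLOW (fail)
10. enqueue(35): size=3=cap → OVERFLOW (fail)
11. enqueue(61): size=3=cap → OVERFLOW (fail)

Answer: 4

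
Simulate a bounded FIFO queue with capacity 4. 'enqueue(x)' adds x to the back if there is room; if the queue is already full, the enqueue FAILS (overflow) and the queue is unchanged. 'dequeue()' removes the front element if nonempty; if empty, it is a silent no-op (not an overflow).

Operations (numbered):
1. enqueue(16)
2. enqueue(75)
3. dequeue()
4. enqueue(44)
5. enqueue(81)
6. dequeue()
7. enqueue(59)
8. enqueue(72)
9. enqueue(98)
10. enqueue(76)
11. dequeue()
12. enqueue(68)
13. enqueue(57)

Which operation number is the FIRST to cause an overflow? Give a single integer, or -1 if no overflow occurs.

Answer: 9

Derivation:
1. enqueue(16): size=1
2. enqueue(75): size=2
3. dequeue(): size=1
4. enqueue(44): size=2
5. enqueue(81): size=3
6. dequeue(): size=2
7. enqueue(59): size=3
8. enqueue(72): size=4
9. enqueue(98): size=4=cap → OVERFLOW (fail)
10. enqueue(76): size=4=cap → OVERFLOW (fail)
11. dequeue(): size=3
12. enqueue(68): size=4
13. enqueue(57): size=4=cap → OVERFLOW (fail)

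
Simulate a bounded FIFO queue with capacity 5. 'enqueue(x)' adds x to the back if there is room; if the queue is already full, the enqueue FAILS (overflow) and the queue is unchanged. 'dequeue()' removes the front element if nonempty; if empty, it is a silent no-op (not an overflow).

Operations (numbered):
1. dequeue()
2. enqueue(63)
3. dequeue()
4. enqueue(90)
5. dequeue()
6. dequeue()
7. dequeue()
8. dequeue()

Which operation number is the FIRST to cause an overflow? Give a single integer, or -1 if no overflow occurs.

1. dequeue(): empty, no-op, size=0
2. enqueue(63): size=1
3. dequeue(): size=0
4. enqueue(90): size=1
5. dequeue(): size=0
6. dequeue(): empty, no-op, size=0
7. dequeue(): empty, no-op, size=0
8. dequeue(): empty, no-op, size=0

Answer: -1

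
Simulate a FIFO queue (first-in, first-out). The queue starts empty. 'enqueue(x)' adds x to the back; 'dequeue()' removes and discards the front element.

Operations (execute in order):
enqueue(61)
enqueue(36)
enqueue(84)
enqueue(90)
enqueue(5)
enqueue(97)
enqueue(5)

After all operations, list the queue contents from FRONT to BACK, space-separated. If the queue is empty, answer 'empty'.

Answer: 61 36 84 90 5 97 5

Derivation:
enqueue(61): [61]
enqueue(36): [61, 36]
enqueue(84): [61, 36, 84]
enqueue(90): [61, 36, 84, 90]
enqueue(5): [61, 36, 84, 90, 5]
enqueue(97): [61, 36, 84, 90, 5, 97]
enqueue(5): [61, 36, 84, 90, 5, 97, 5]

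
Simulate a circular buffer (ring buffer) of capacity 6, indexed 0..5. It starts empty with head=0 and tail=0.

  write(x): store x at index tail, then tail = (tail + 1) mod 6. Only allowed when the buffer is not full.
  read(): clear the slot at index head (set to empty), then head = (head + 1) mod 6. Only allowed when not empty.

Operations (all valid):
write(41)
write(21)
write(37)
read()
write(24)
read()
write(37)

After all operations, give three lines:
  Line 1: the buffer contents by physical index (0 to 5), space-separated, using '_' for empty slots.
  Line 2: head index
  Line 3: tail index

write(41): buf=[41 _ _ _ _ _], head=0, tail=1, size=1
write(21): buf=[41 21 _ _ _ _], head=0, tail=2, size=2
write(37): buf=[41 21 37 _ _ _], head=0, tail=3, size=3
read(): buf=[_ 21 37 _ _ _], head=1, tail=3, size=2
write(24): buf=[_ 21 37 24 _ _], head=1, tail=4, size=3
read(): buf=[_ _ 37 24 _ _], head=2, tail=4, size=2
write(37): buf=[_ _ 37 24 37 _], head=2, tail=5, size=3

Answer: _ _ 37 24 37 _
2
5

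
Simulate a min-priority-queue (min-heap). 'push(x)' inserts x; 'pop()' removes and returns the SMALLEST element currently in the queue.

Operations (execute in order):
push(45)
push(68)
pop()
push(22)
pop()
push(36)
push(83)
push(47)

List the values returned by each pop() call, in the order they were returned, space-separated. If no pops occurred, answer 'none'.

Answer: 45 22

Derivation:
push(45): heap contents = [45]
push(68): heap contents = [45, 68]
pop() → 45: heap contents = [68]
push(22): heap contents = [22, 68]
pop() → 22: heap contents = [68]
push(36): heap contents = [36, 68]
push(83): heap contents = [36, 68, 83]
push(47): heap contents = [36, 47, 68, 83]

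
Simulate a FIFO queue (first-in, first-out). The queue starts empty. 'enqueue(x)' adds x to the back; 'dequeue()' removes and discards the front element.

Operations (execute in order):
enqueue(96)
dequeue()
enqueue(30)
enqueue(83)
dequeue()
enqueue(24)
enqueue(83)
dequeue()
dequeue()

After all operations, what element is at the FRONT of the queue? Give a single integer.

Answer: 83

Derivation:
enqueue(96): queue = [96]
dequeue(): queue = []
enqueue(30): queue = [30]
enqueue(83): queue = [30, 83]
dequeue(): queue = [83]
enqueue(24): queue = [83, 24]
enqueue(83): queue = [83, 24, 83]
dequeue(): queue = [24, 83]
dequeue(): queue = [83]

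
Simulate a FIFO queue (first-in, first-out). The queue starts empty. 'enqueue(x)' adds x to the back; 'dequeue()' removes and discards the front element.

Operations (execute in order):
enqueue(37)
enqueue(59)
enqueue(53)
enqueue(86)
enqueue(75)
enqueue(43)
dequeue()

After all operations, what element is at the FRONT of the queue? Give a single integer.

enqueue(37): queue = [37]
enqueue(59): queue = [37, 59]
enqueue(53): queue = [37, 59, 53]
enqueue(86): queue = [37, 59, 53, 86]
enqueue(75): queue = [37, 59, 53, 86, 75]
enqueue(43): queue = [37, 59, 53, 86, 75, 43]
dequeue(): queue = [59, 53, 86, 75, 43]

Answer: 59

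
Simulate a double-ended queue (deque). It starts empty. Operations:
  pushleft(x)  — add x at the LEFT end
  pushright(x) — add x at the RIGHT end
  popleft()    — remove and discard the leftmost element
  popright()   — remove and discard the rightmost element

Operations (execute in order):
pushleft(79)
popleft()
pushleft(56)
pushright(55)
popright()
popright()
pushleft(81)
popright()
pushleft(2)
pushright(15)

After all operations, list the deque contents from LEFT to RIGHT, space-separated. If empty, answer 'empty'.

pushleft(79): [79]
popleft(): []
pushleft(56): [56]
pushright(55): [56, 55]
popright(): [56]
popright(): []
pushleft(81): [81]
popright(): []
pushleft(2): [2]
pushright(15): [2, 15]

Answer: 2 15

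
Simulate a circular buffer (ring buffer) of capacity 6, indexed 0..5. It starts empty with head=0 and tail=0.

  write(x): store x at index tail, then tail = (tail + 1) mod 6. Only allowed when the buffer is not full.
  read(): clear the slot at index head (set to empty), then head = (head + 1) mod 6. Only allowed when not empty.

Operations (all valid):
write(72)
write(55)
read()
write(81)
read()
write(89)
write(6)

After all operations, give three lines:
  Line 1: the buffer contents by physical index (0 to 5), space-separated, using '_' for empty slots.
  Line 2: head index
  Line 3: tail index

Answer: _ _ 81 89 6 _
2
5

Derivation:
write(72): buf=[72 _ _ _ _ _], head=0, tail=1, size=1
write(55): buf=[72 55 _ _ _ _], head=0, tail=2, size=2
read(): buf=[_ 55 _ _ _ _], head=1, tail=2, size=1
write(81): buf=[_ 55 81 _ _ _], head=1, tail=3, size=2
read(): buf=[_ _ 81 _ _ _], head=2, tail=3, size=1
write(89): buf=[_ _ 81 89 _ _], head=2, tail=4, size=2
write(6): buf=[_ _ 81 89 6 _], head=2, tail=5, size=3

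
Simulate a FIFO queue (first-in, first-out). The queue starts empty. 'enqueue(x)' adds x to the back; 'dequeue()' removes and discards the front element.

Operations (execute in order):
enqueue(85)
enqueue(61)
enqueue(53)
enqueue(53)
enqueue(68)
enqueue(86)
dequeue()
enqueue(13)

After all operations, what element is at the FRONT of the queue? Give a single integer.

Answer: 61

Derivation:
enqueue(85): queue = [85]
enqueue(61): queue = [85, 61]
enqueue(53): queue = [85, 61, 53]
enqueue(53): queue = [85, 61, 53, 53]
enqueue(68): queue = [85, 61, 53, 53, 68]
enqueue(86): queue = [85, 61, 53, 53, 68, 86]
dequeue(): queue = [61, 53, 53, 68, 86]
enqueue(13): queue = [61, 53, 53, 68, 86, 13]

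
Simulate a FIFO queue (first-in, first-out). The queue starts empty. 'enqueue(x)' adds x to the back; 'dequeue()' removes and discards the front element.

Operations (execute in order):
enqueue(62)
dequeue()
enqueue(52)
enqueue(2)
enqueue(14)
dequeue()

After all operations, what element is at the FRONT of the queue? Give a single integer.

enqueue(62): queue = [62]
dequeue(): queue = []
enqueue(52): queue = [52]
enqueue(2): queue = [52, 2]
enqueue(14): queue = [52, 2, 14]
dequeue(): queue = [2, 14]

Answer: 2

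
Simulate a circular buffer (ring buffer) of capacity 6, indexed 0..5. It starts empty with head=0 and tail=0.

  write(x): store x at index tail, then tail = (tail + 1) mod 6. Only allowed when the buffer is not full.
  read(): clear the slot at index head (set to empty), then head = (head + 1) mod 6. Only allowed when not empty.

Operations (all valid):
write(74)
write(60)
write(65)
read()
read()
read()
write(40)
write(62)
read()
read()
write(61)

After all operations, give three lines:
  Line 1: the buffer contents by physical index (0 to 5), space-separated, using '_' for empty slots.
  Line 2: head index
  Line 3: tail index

Answer: _ _ _ _ _ 61
5
0

Derivation:
write(74): buf=[74 _ _ _ _ _], head=0, tail=1, size=1
write(60): buf=[74 60 _ _ _ _], head=0, tail=2, size=2
write(65): buf=[74 60 65 _ _ _], head=0, tail=3, size=3
read(): buf=[_ 60 65 _ _ _], head=1, tail=3, size=2
read(): buf=[_ _ 65 _ _ _], head=2, tail=3, size=1
read(): buf=[_ _ _ _ _ _], head=3, tail=3, size=0
write(40): buf=[_ _ _ 40 _ _], head=3, tail=4, size=1
write(62): buf=[_ _ _ 40 62 _], head=3, tail=5, size=2
read(): buf=[_ _ _ _ 62 _], head=4, tail=5, size=1
read(): buf=[_ _ _ _ _ _], head=5, tail=5, size=0
write(61): buf=[_ _ _ _ _ 61], head=5, tail=0, size=1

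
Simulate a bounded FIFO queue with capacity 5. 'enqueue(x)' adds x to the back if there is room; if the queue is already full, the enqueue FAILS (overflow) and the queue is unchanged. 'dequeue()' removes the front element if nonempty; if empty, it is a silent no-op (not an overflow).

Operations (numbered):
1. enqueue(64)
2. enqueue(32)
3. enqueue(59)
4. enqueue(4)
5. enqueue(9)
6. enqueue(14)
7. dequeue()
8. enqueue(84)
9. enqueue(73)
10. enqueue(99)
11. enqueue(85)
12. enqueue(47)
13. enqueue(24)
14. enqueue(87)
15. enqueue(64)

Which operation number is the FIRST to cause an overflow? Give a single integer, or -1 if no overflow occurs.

1. enqueue(64): size=1
2. enqueue(32): size=2
3. enqueue(59): size=3
4. enqueue(4): size=4
5. enqueue(9): size=5
6. enqueue(14): size=5=cap → OVERFLOW (fail)
7. dequeue(): size=4
8. enqueue(84): size=5
9. enqueue(73): size=5=cap → OVERFLOW (fail)
10. enqueue(99): size=5=cap → OVERFLOW (fail)
11. enqueue(85): size=5=cap → OVERFLOW (fail)
12. enqueue(47): size=5=cap → OVERFLOW (fail)
13. enqueue(24): size=5=cap → OVERFLOW (fail)
14. enqueue(87): size=5=cap → OVERFLOW (fail)
15. enqueue(64): size=5=cap → OVERFLOW (fail)

Answer: 6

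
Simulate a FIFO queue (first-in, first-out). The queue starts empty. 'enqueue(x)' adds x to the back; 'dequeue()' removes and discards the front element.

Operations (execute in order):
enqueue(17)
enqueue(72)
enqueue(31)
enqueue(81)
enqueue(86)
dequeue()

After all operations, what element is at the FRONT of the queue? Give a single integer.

Answer: 72

Derivation:
enqueue(17): queue = [17]
enqueue(72): queue = [17, 72]
enqueue(31): queue = [17, 72, 31]
enqueue(81): queue = [17, 72, 31, 81]
enqueue(86): queue = [17, 72, 31, 81, 86]
dequeue(): queue = [72, 31, 81, 86]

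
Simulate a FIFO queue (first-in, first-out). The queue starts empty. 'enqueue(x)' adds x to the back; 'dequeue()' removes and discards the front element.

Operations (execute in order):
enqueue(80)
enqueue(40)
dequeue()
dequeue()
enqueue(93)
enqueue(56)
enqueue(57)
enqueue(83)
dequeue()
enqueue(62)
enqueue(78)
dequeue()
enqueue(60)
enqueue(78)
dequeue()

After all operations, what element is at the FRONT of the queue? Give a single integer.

enqueue(80): queue = [80]
enqueue(40): queue = [80, 40]
dequeue(): queue = [40]
dequeue(): queue = []
enqueue(93): queue = [93]
enqueue(56): queue = [93, 56]
enqueue(57): queue = [93, 56, 57]
enqueue(83): queue = [93, 56, 57, 83]
dequeue(): queue = [56, 57, 83]
enqueue(62): queue = [56, 57, 83, 62]
enqueue(78): queue = [56, 57, 83, 62, 78]
dequeue(): queue = [57, 83, 62, 78]
enqueue(60): queue = [57, 83, 62, 78, 60]
enqueue(78): queue = [57, 83, 62, 78, 60, 78]
dequeue(): queue = [83, 62, 78, 60, 78]

Answer: 83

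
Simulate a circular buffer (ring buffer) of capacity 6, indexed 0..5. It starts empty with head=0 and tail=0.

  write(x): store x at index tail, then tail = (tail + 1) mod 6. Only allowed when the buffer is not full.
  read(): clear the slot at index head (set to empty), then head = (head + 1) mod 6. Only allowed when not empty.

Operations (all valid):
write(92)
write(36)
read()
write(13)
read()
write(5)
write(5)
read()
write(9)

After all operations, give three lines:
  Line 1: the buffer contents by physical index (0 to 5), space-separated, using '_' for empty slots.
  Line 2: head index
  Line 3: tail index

Answer: _ _ _ 5 5 9
3
0

Derivation:
write(92): buf=[92 _ _ _ _ _], head=0, tail=1, size=1
write(36): buf=[92 36 _ _ _ _], head=0, tail=2, size=2
read(): buf=[_ 36 _ _ _ _], head=1, tail=2, size=1
write(13): buf=[_ 36 13 _ _ _], head=1, tail=3, size=2
read(): buf=[_ _ 13 _ _ _], head=2, tail=3, size=1
write(5): buf=[_ _ 13 5 _ _], head=2, tail=4, size=2
write(5): buf=[_ _ 13 5 5 _], head=2, tail=5, size=3
read(): buf=[_ _ _ 5 5 _], head=3, tail=5, size=2
write(9): buf=[_ _ _ 5 5 9], head=3, tail=0, size=3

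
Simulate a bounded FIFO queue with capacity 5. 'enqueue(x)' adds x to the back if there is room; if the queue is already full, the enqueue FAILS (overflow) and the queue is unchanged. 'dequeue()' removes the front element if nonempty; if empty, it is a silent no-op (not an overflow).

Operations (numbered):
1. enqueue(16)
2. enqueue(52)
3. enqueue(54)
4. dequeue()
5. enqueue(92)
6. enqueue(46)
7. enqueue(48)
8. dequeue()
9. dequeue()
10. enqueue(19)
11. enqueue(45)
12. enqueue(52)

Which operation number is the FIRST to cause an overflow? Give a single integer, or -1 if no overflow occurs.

Answer: 12

Derivation:
1. enqueue(16): size=1
2. enqueue(52): size=2
3. enqueue(54): size=3
4. dequeue(): size=2
5. enqueue(92): size=3
6. enqueue(46): size=4
7. enqueue(48): size=5
8. dequeue(): size=4
9. dequeue(): size=3
10. enqueue(19): size=4
11. enqueue(45): size=5
12. enqueue(52): size=5=cap → OVERFLOW (fail)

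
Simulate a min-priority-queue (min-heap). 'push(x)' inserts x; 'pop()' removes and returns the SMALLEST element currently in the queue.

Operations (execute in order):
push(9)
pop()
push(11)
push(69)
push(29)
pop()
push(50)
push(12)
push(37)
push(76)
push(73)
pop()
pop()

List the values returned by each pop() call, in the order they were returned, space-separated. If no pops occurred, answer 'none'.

push(9): heap contents = [9]
pop() → 9: heap contents = []
push(11): heap contents = [11]
push(69): heap contents = [11, 69]
push(29): heap contents = [11, 29, 69]
pop() → 11: heap contents = [29, 69]
push(50): heap contents = [29, 50, 69]
push(12): heap contents = [12, 29, 50, 69]
push(37): heap contents = [12, 29, 37, 50, 69]
push(76): heap contents = [12, 29, 37, 50, 69, 76]
push(73): heap contents = [12, 29, 37, 50, 69, 73, 76]
pop() → 12: heap contents = [29, 37, 50, 69, 73, 76]
pop() → 29: heap contents = [37, 50, 69, 73, 76]

Answer: 9 11 12 29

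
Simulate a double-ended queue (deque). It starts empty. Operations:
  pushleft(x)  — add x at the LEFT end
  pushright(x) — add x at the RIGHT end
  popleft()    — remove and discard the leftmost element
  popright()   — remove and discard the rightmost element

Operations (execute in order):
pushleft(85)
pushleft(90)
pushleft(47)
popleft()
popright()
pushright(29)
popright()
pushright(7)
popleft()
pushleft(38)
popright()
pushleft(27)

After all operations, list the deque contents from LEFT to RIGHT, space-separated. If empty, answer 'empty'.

Answer: 27 38

Derivation:
pushleft(85): [85]
pushleft(90): [90, 85]
pushleft(47): [47, 90, 85]
popleft(): [90, 85]
popright(): [90]
pushright(29): [90, 29]
popright(): [90]
pushright(7): [90, 7]
popleft(): [7]
pushleft(38): [38, 7]
popright(): [38]
pushleft(27): [27, 38]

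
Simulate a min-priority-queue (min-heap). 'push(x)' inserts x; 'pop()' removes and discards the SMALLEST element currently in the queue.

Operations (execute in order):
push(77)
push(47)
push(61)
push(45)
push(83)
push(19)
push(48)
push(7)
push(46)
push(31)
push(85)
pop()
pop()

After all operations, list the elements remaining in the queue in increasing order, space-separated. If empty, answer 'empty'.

push(77): heap contents = [77]
push(47): heap contents = [47, 77]
push(61): heap contents = [47, 61, 77]
push(45): heap contents = [45, 47, 61, 77]
push(83): heap contents = [45, 47, 61, 77, 83]
push(19): heap contents = [19, 45, 47, 61, 77, 83]
push(48): heap contents = [19, 45, 47, 48, 61, 77, 83]
push(7): heap contents = [7, 19, 45, 47, 48, 61, 77, 83]
push(46): heap contents = [7, 19, 45, 46, 47, 48, 61, 77, 83]
push(31): heap contents = [7, 19, 31, 45, 46, 47, 48, 61, 77, 83]
push(85): heap contents = [7, 19, 31, 45, 46, 47, 48, 61, 77, 83, 85]
pop() → 7: heap contents = [19, 31, 45, 46, 47, 48, 61, 77, 83, 85]
pop() → 19: heap contents = [31, 45, 46, 47, 48, 61, 77, 83, 85]

Answer: 31 45 46 47 48 61 77 83 85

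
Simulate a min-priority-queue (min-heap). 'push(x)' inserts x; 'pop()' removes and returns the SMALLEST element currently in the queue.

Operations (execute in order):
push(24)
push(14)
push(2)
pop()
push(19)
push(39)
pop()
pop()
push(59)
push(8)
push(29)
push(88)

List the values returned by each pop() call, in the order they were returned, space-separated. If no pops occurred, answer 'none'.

Answer: 2 14 19

Derivation:
push(24): heap contents = [24]
push(14): heap contents = [14, 24]
push(2): heap contents = [2, 14, 24]
pop() → 2: heap contents = [14, 24]
push(19): heap contents = [14, 19, 24]
push(39): heap contents = [14, 19, 24, 39]
pop() → 14: heap contents = [19, 24, 39]
pop() → 19: heap contents = [24, 39]
push(59): heap contents = [24, 39, 59]
push(8): heap contents = [8, 24, 39, 59]
push(29): heap contents = [8, 24, 29, 39, 59]
push(88): heap contents = [8, 24, 29, 39, 59, 88]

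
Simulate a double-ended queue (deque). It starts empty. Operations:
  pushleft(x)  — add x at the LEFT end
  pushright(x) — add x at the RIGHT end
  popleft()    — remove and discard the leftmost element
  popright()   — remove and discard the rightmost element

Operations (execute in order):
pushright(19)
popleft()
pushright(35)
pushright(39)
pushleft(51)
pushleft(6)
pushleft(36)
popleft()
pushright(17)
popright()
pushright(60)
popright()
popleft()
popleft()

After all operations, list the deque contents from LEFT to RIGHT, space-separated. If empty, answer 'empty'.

pushright(19): [19]
popleft(): []
pushright(35): [35]
pushright(39): [35, 39]
pushleft(51): [51, 35, 39]
pushleft(6): [6, 51, 35, 39]
pushleft(36): [36, 6, 51, 35, 39]
popleft(): [6, 51, 35, 39]
pushright(17): [6, 51, 35, 39, 17]
popright(): [6, 51, 35, 39]
pushright(60): [6, 51, 35, 39, 60]
popright(): [6, 51, 35, 39]
popleft(): [51, 35, 39]
popleft(): [35, 39]

Answer: 35 39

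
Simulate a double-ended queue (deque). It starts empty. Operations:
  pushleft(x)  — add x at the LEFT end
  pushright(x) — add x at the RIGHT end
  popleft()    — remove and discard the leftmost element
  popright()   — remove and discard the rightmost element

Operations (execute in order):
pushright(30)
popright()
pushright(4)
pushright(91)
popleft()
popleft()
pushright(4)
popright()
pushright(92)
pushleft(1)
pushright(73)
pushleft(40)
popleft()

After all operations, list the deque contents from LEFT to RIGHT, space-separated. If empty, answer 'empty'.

Answer: 1 92 73

Derivation:
pushright(30): [30]
popright(): []
pushright(4): [4]
pushright(91): [4, 91]
popleft(): [91]
popleft(): []
pushright(4): [4]
popright(): []
pushright(92): [92]
pushleft(1): [1, 92]
pushright(73): [1, 92, 73]
pushleft(40): [40, 1, 92, 73]
popleft(): [1, 92, 73]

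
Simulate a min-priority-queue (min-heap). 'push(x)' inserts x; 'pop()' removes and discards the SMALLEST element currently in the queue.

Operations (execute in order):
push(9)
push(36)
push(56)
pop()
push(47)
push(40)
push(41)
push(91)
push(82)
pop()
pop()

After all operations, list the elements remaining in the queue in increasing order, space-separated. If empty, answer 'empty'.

push(9): heap contents = [9]
push(36): heap contents = [9, 36]
push(56): heap contents = [9, 36, 56]
pop() → 9: heap contents = [36, 56]
push(47): heap contents = [36, 47, 56]
push(40): heap contents = [36, 40, 47, 56]
push(41): heap contents = [36, 40, 41, 47, 56]
push(91): heap contents = [36, 40, 41, 47, 56, 91]
push(82): heap contents = [36, 40, 41, 47, 56, 82, 91]
pop() → 36: heap contents = [40, 41, 47, 56, 82, 91]
pop() → 40: heap contents = [41, 47, 56, 82, 91]

Answer: 41 47 56 82 91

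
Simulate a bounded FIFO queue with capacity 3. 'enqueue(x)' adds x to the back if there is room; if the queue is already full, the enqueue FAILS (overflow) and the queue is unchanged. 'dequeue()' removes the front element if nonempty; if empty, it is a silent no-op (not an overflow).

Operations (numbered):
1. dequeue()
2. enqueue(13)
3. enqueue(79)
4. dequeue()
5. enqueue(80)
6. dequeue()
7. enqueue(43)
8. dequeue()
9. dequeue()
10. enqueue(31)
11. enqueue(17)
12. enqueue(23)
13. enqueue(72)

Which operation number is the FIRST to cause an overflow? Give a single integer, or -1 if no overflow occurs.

1. dequeue(): empty, no-op, size=0
2. enqueue(13): size=1
3. enqueue(79): size=2
4. dequeue(): size=1
5. enqueue(80): size=2
6. dequeue(): size=1
7. enqueue(43): size=2
8. dequeue(): size=1
9. dequeue(): size=0
10. enqueue(31): size=1
11. enqueue(17): size=2
12. enqueue(23): size=3
13. enqueue(72): size=3=cap → OVERFLOW (fail)

Answer: 13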